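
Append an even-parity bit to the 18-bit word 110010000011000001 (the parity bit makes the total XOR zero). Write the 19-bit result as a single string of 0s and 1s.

XOR of the 18 data bits: 1⊕1⊕0⊕0⊕1⊕0⊕0⊕0⊕0⊕0⊕1⊕1⊕0⊕0⊕0⊕0⊕0⊕1 = 0
Parity bit = 0 (so all 19 bits XOR to 0).

1100100000110000010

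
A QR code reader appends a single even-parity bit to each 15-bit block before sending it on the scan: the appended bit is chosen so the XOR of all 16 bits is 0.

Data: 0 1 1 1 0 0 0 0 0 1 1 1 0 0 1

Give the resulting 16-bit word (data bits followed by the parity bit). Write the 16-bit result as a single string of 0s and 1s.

0111000001110011

XOR of the 15 data bits: 0⊕1⊕1⊕1⊕0⊕0⊕0⊕0⊕0⊕1⊕1⊕1⊕0⊕0⊕1 = 1
Parity bit = 1 (so all 16 bits XOR to 0).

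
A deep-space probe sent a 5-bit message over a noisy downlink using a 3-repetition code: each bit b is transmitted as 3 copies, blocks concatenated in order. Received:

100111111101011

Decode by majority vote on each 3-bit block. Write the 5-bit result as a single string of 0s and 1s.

01111

Block 1 (100): 1 one → 0
Block 2 (111): 3 ones → 1
Block 3 (111): 3 ones → 1
Block 4 (101): 2 ones → 1
Block 5 (011): 2 ones → 1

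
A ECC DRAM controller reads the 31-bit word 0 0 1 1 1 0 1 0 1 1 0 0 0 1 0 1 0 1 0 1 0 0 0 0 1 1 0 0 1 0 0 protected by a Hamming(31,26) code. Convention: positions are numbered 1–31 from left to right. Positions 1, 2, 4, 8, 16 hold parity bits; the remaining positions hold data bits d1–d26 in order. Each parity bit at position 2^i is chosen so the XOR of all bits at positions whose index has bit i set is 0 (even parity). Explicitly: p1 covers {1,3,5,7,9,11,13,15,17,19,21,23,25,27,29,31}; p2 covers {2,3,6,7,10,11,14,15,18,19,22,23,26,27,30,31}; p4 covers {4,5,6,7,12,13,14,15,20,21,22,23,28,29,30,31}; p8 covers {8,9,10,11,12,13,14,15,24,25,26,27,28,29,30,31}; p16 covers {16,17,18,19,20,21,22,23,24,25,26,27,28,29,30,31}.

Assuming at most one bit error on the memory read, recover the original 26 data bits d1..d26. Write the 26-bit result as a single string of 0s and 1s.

11011100010010100001100100

s1 (pos 1,3,5,7,9,11,13,15,17,19,21,23,25,27,29,31): 0⊕1⊕1⊕1⊕1⊕0⊕0⊕0⊕0⊕0⊕0⊕0⊕1⊕0⊕1⊕0 = 0
s2 (pos 2,3,6,7,10,11,14,15,18,19,22,23,26,27,30,31): 0⊕1⊕0⊕1⊕1⊕0⊕1⊕0⊕1⊕0⊕0⊕0⊕1⊕0⊕0⊕0 = 0
s4 (pos 4,5,6,7,12,13,14,15,20,21,22,23,28,29,30,31): 1⊕1⊕0⊕1⊕0⊕0⊕1⊕0⊕1⊕0⊕0⊕0⊕0⊕1⊕0⊕0 = 0
s8 (pos 8,9,10,11,12,13,14,15,24,25,26,27,28,29,30,31): 0⊕1⊕1⊕0⊕0⊕0⊕1⊕0⊕0⊕1⊕1⊕0⊕0⊕1⊕0⊕0 = 0
s16 (pos 16,17,18,19,20,21,22,23,24,25,26,27,28,29,30,31): 1⊕0⊕1⊕0⊕1⊕0⊕0⊕0⊕0⊕1⊕1⊕0⊕0⊕1⊕0⊕0 = 0
Syndrome s16…s1 = 00000 → no error.
Read data bits from positions 3,5,6,7,9,10,11,12,13,14,15,17,18,19,20,21,22,23,24,25,26,27,28,29,30,31: 11011100010010100001100100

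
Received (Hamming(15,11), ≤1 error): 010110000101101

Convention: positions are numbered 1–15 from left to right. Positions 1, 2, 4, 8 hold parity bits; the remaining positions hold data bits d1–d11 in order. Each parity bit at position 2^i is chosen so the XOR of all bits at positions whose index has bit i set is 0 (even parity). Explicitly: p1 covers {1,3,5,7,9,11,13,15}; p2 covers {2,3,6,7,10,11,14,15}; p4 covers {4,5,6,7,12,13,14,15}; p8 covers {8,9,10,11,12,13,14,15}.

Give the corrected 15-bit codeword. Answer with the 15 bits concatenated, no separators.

010110100101101

s1 (pos 1,3,5,7,9,11,13,15): 0⊕0⊕1⊕0⊕0⊕0⊕1⊕1 = 1
s2 (pos 2,3,6,7,10,11,14,15): 1⊕0⊕0⊕0⊕1⊕0⊕0⊕1 = 1
s4 (pos 4,5,6,7,12,13,14,15): 1⊕1⊕0⊕0⊕1⊕1⊕0⊕1 = 1
s8 (pos 8,9,10,11,12,13,14,15): 0⊕0⊕1⊕0⊕1⊕1⊕0⊕1 = 0
Syndrome s8…s1 = 0111 → error at position 7.
Flip position 7: 010110000101101 → 010110100101101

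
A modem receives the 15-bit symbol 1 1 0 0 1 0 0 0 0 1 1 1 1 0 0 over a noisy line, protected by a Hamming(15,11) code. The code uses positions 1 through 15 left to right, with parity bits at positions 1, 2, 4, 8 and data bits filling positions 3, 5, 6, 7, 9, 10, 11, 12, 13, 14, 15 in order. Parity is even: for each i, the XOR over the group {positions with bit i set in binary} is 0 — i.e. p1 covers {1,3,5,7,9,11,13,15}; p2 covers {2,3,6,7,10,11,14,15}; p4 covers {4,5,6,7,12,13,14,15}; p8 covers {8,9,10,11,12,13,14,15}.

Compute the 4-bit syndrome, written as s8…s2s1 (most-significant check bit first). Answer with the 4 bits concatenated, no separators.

s1 (pos 1,3,5,7,9,11,13,15): 1⊕0⊕1⊕0⊕0⊕1⊕1⊕0 = 0
s2 (pos 2,3,6,7,10,11,14,15): 1⊕0⊕0⊕0⊕1⊕1⊕0⊕0 = 1
s4 (pos 4,5,6,7,12,13,14,15): 0⊕1⊕0⊕0⊕1⊕1⊕0⊕0 = 1
s8 (pos 8,9,10,11,12,13,14,15): 0⊕0⊕1⊕1⊕1⊕1⊕0⊕0 = 0
Syndrome s8…s1 = 0110 → error at position 6.

0110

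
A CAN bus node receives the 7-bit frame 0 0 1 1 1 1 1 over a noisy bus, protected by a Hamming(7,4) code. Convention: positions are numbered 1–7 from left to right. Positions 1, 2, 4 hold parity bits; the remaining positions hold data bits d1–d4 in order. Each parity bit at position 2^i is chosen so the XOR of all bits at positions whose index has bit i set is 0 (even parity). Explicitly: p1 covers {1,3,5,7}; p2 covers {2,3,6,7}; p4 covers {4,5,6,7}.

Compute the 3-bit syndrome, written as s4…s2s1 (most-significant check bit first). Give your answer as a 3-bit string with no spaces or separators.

s1 (pos 1,3,5,7): 0⊕1⊕1⊕1 = 1
s2 (pos 2,3,6,7): 0⊕1⊕1⊕1 = 1
s4 (pos 4,5,6,7): 1⊕1⊕1⊕1 = 0
Syndrome s4…s1 = 011 → error at position 3.

011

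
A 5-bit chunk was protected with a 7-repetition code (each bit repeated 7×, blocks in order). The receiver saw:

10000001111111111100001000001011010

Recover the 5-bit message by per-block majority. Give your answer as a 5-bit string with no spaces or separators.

Block 1 (1000000): 1 one → 0
Block 2 (1111111): 7 ones → 1
Block 3 (1111000): 4 ones → 1
Block 4 (0100000): 1 one → 0
Block 5 (1011010): 4 ones → 1

01101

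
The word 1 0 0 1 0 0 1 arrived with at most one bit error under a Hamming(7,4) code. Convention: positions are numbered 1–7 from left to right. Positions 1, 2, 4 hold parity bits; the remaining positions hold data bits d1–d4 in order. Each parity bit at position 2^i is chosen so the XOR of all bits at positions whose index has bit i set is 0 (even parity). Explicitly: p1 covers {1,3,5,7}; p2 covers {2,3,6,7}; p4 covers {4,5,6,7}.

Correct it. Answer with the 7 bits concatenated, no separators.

1101001

s1 (pos 1,3,5,7): 1⊕0⊕0⊕1 = 0
s2 (pos 2,3,6,7): 0⊕0⊕0⊕1 = 1
s4 (pos 4,5,6,7): 1⊕0⊕0⊕1 = 0
Syndrome s4…s1 = 010 → error at position 2.
Flip position 2: 1001001 → 1101001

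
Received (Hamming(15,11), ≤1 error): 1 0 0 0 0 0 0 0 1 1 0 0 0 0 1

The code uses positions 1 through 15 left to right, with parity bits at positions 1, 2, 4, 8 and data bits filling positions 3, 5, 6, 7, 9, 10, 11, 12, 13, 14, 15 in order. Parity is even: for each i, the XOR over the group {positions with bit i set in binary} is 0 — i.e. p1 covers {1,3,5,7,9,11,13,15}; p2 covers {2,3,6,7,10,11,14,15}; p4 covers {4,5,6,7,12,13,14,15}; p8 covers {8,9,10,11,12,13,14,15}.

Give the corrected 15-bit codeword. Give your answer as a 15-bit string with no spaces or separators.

100000001100101

s1 (pos 1,3,5,7,9,11,13,15): 1⊕0⊕0⊕0⊕1⊕0⊕0⊕1 = 1
s2 (pos 2,3,6,7,10,11,14,15): 0⊕0⊕0⊕0⊕1⊕0⊕0⊕1 = 0
s4 (pos 4,5,6,7,12,13,14,15): 0⊕0⊕0⊕0⊕0⊕0⊕0⊕1 = 1
s8 (pos 8,9,10,11,12,13,14,15): 0⊕1⊕1⊕0⊕0⊕0⊕0⊕1 = 1
Syndrome s8…s1 = 1101 → error at position 13.
Flip position 13: 100000001100001 → 100000001100101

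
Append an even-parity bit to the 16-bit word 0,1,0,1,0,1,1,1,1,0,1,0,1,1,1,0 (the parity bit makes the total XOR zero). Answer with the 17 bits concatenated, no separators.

01010111101011100

XOR of the 16 data bits: 0⊕1⊕0⊕1⊕0⊕1⊕1⊕1⊕1⊕0⊕1⊕0⊕1⊕1⊕1⊕0 = 0
Parity bit = 0 (so all 17 bits XOR to 0).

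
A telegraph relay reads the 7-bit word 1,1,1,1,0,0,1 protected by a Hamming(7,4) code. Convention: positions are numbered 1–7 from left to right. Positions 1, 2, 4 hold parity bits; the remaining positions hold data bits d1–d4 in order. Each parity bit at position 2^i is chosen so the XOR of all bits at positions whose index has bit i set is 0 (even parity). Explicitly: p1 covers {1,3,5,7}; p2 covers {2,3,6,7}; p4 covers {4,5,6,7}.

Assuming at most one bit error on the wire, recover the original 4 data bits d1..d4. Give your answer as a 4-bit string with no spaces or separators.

0001

s1 (pos 1,3,5,7): 1⊕1⊕0⊕1 = 1
s2 (pos 2,3,6,7): 1⊕1⊕0⊕1 = 1
s4 (pos 4,5,6,7): 1⊕0⊕0⊕1 = 0
Syndrome s4…s1 = 011 → error at position 3.
Flip position 3: 1111001 → 1101001
Read data bits from positions 3,5,6,7: 0001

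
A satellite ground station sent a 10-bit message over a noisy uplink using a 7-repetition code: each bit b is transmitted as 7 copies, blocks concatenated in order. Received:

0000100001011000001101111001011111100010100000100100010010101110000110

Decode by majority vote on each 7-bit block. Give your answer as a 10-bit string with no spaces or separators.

0001100010

Block 1 (0000100): 1 one → 0
Block 2 (0010110): 3 ones → 0
Block 3 (0000110): 2 ones → 0
Block 4 (1111001): 5 ones → 1
Block 5 (0111111): 6 ones → 1
Block 6 (0001010): 2 ones → 0
Block 7 (0000100): 1 one → 0
Block 8 (1000100): 2 ones → 0
Block 9 (1010111): 5 ones → 1
Block 10 (0000110): 2 ones → 0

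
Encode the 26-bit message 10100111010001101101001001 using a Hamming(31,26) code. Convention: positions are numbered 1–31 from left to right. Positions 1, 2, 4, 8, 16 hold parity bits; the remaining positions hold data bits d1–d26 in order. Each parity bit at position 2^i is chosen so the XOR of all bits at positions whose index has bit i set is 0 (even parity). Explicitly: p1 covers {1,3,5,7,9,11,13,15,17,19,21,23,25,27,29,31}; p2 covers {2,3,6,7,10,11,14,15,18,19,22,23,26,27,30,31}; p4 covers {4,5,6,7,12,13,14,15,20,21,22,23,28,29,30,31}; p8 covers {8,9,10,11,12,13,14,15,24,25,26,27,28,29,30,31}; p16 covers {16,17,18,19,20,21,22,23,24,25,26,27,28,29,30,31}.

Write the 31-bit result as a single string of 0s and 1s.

Place data at non-parity positions: p1 p2 1 p4 0 1 0 p8 0 1 1 1 0 1 0 p16 0 0 1 1 0 1 1 0 1 0 0 1 0 0 1
p1 (pos 1,3,5,7,9,11,13,15,17,19,21,23,25,27,29,31): XOR of data positions = 1⊕0⊕0⊕0⊕1⊕0⊕0⊕0⊕1⊕0⊕1⊕1⊕0⊕0⊕1 = 0
p2 (pos 2,3,6,7,10,11,14,15,18,19,22,23,26,27,30,31): XOR of data positions = 1⊕1⊕0⊕1⊕1⊕1⊕0⊕0⊕1⊕1⊕1⊕0⊕0⊕0⊕1 = 1
p4 (pos 4,5,6,7,12,13,14,15,20,21,22,23,28,29,30,31): XOR of data positions = 0⊕1⊕0⊕1⊕0⊕1⊕0⊕1⊕0⊕1⊕1⊕1⊕0⊕0⊕1 = 0
p8 (pos 8,9,10,11,12,13,14,15,24,25,26,27,28,29,30,31): XOR of data positions = 0⊕1⊕1⊕1⊕0⊕1⊕0⊕0⊕1⊕0⊕0⊕1⊕0⊕0⊕1 = 1
p16 (pos 16,17,18,19,20,21,22,23,24,25,26,27,28,29,30,31): XOR of data positions = 0⊕0⊕1⊕1⊕0⊕1⊕1⊕0⊕1⊕0⊕0⊕1⊕0⊕0⊕1 = 1
Codeword: 0110010101110101001101101001001

0110010101110101001101101001001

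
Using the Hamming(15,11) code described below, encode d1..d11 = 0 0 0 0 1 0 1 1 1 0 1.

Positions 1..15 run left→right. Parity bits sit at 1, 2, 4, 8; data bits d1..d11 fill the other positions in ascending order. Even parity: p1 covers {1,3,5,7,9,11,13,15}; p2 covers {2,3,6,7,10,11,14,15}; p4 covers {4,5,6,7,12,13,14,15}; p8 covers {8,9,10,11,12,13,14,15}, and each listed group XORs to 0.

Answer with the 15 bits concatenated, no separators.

000100011011101

Place data at non-parity positions: p1 p2 0 p4 0 0 0 p8 1 0 1 1 1 0 1
p1 (pos 1,3,5,7,9,11,13,15): XOR of data positions = 0⊕0⊕0⊕1⊕1⊕1⊕1 = 0
p2 (pos 2,3,6,7,10,11,14,15): XOR of data positions = 0⊕0⊕0⊕0⊕1⊕0⊕1 = 0
p4 (pos 4,5,6,7,12,13,14,15): XOR of data positions = 0⊕0⊕0⊕1⊕1⊕0⊕1 = 1
p8 (pos 8,9,10,11,12,13,14,15): XOR of data positions = 1⊕0⊕1⊕1⊕1⊕0⊕1 = 1
Codeword: 000100011011101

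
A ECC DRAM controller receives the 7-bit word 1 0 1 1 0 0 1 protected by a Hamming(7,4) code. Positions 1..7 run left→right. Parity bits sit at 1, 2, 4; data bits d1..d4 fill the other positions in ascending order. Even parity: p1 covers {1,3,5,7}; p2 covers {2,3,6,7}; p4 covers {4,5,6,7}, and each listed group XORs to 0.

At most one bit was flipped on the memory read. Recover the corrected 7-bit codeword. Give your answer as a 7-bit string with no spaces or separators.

0011001

s1 (pos 1,3,5,7): 1⊕1⊕0⊕1 = 1
s2 (pos 2,3,6,7): 0⊕1⊕0⊕1 = 0
s4 (pos 4,5,6,7): 1⊕0⊕0⊕1 = 0
Syndrome s4…s1 = 001 → error at position 1.
Flip position 1: 1011001 → 0011001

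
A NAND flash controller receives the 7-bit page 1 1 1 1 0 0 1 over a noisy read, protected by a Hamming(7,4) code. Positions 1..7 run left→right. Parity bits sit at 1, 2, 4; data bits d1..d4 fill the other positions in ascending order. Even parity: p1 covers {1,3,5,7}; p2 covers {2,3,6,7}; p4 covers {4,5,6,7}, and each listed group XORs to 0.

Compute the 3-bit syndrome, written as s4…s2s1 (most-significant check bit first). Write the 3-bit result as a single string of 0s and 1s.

011

s1 (pos 1,3,5,7): 1⊕1⊕0⊕1 = 1
s2 (pos 2,3,6,7): 1⊕1⊕0⊕1 = 1
s4 (pos 4,5,6,7): 1⊕0⊕0⊕1 = 0
Syndrome s4…s1 = 011 → error at position 3.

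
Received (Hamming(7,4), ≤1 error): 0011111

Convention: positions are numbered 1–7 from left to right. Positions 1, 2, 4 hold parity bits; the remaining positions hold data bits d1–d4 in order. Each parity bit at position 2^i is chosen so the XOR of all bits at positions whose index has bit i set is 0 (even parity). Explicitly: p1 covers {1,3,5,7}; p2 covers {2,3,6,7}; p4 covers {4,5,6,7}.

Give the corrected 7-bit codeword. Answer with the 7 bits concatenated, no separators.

s1 (pos 1,3,5,7): 0⊕1⊕1⊕1 = 1
s2 (pos 2,3,6,7): 0⊕1⊕1⊕1 = 1
s4 (pos 4,5,6,7): 1⊕1⊕1⊕1 = 0
Syndrome s4…s1 = 011 → error at position 3.
Flip position 3: 0011111 → 0001111

0001111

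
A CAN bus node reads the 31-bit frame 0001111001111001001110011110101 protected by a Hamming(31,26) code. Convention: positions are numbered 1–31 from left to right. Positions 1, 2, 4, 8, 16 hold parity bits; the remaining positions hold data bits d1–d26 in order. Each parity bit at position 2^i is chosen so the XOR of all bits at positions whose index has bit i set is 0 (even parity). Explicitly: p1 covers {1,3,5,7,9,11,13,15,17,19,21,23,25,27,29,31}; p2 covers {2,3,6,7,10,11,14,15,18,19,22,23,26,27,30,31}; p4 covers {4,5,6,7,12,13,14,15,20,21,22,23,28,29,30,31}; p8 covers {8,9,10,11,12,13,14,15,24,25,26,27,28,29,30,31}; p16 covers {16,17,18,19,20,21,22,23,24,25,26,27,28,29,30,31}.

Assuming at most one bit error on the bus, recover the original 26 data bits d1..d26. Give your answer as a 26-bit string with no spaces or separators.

01110111100001110011110101

s1 (pos 1,3,5,7,9,11,13,15,17,19,21,23,25,27,29,31): 0⊕0⊕1⊕1⊕0⊕1⊕1⊕0⊕0⊕1⊕1⊕0⊕1⊕1⊕1⊕1 = 0
s2 (pos 2,3,6,7,10,11,14,15,18,19,22,23,26,27,30,31): 0⊕0⊕1⊕1⊕1⊕1⊕0⊕0⊕0⊕1⊕0⊕0⊕1⊕1⊕0⊕1 = 0
s4 (pos 4,5,6,7,12,13,14,15,20,21,22,23,28,29,30,31): 1⊕1⊕1⊕1⊕1⊕1⊕0⊕0⊕1⊕1⊕0⊕0⊕0⊕1⊕0⊕1 = 0
s8 (pos 8,9,10,11,12,13,14,15,24,25,26,27,28,29,30,31): 0⊕0⊕1⊕1⊕1⊕1⊕0⊕0⊕1⊕1⊕1⊕1⊕0⊕1⊕0⊕1 = 0
s16 (pos 16,17,18,19,20,21,22,23,24,25,26,27,28,29,30,31): 1⊕0⊕0⊕1⊕1⊕1⊕0⊕0⊕1⊕1⊕1⊕1⊕0⊕1⊕0⊕1 = 0
Syndrome s16…s1 = 00000 → no error.
Read data bits from positions 3,5,6,7,9,10,11,12,13,14,15,17,18,19,20,21,22,23,24,25,26,27,28,29,30,31: 01110111100001110011110101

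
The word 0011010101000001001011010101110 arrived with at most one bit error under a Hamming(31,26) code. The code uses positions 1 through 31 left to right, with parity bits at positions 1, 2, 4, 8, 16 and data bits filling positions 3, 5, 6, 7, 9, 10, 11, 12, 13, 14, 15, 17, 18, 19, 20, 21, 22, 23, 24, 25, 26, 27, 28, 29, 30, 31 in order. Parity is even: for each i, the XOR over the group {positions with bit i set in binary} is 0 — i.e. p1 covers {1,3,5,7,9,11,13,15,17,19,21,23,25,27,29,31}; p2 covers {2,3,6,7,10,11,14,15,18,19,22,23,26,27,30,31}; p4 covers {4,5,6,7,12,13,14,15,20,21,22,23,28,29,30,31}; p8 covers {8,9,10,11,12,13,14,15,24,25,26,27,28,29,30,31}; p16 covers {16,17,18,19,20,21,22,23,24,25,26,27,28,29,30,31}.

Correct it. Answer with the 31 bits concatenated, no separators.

0011010101000001001011010101100

s1 (pos 1,3,5,7,9,11,13,15,17,19,21,23,25,27,29,31): 0⊕1⊕0⊕0⊕0⊕0⊕0⊕0⊕0⊕1⊕1⊕0⊕0⊕0⊕1⊕0 = 0
s2 (pos 2,3,6,7,10,11,14,15,18,19,22,23,26,27,30,31): 0⊕1⊕1⊕0⊕1⊕0⊕0⊕0⊕0⊕1⊕1⊕0⊕1⊕0⊕1⊕0 = 1
s4 (pos 4,5,6,7,12,13,14,15,20,21,22,23,28,29,30,31): 1⊕0⊕1⊕0⊕0⊕0⊕0⊕0⊕0⊕1⊕1⊕0⊕1⊕1⊕1⊕0 = 1
s8 (pos 8,9,10,11,12,13,14,15,24,25,26,27,28,29,30,31): 1⊕0⊕1⊕0⊕0⊕0⊕0⊕0⊕1⊕0⊕1⊕0⊕1⊕1⊕1⊕0 = 1
s16 (pos 16,17,18,19,20,21,22,23,24,25,26,27,28,29,30,31): 1⊕0⊕0⊕1⊕0⊕1⊕1⊕0⊕1⊕0⊕1⊕0⊕1⊕1⊕1⊕0 = 1
Syndrome s16…s1 = 11110 → error at position 30.
Flip position 30: 0011010101000001001011010101110 → 0011010101000001001011010101100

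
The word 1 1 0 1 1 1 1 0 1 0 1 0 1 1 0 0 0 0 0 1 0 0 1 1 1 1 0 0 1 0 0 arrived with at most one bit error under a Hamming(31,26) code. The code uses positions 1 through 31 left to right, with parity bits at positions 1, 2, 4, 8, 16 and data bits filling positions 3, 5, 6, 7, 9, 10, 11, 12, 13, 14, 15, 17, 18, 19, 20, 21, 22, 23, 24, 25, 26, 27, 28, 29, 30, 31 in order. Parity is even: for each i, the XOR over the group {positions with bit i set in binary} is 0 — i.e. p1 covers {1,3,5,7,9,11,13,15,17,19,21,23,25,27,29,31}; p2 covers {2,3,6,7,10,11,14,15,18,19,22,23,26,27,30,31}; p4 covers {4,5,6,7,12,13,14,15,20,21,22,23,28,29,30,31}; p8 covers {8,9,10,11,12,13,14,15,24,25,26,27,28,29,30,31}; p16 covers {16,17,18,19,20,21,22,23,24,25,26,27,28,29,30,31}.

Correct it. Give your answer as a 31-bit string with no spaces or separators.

1101110010101100000100111100100

s1 (pos 1,3,5,7,9,11,13,15,17,19,21,23,25,27,29,31): 1⊕0⊕1⊕1⊕1⊕1⊕1⊕0⊕0⊕0⊕0⊕1⊕1⊕0⊕1⊕0 = 1
s2 (pos 2,3,6,7,10,11,14,15,18,19,22,23,26,27,30,31): 1⊕0⊕1⊕1⊕0⊕1⊕1⊕0⊕0⊕0⊕0⊕1⊕1⊕0⊕0⊕0 = 1
s4 (pos 4,5,6,7,12,13,14,15,20,21,22,23,28,29,30,31): 1⊕1⊕1⊕1⊕0⊕1⊕1⊕0⊕1⊕0⊕0⊕1⊕0⊕1⊕0⊕0 = 1
s8 (pos 8,9,10,11,12,13,14,15,24,25,26,27,28,29,30,31): 0⊕1⊕0⊕1⊕0⊕1⊕1⊕0⊕1⊕1⊕1⊕0⊕0⊕1⊕0⊕0 = 0
s16 (pos 16,17,18,19,20,21,22,23,24,25,26,27,28,29,30,31): 0⊕0⊕0⊕0⊕1⊕0⊕0⊕1⊕1⊕1⊕1⊕0⊕0⊕1⊕0⊕0 = 0
Syndrome s16…s1 = 00111 → error at position 7.
Flip position 7: 1101111010101100000100111100100 → 1101110010101100000100111100100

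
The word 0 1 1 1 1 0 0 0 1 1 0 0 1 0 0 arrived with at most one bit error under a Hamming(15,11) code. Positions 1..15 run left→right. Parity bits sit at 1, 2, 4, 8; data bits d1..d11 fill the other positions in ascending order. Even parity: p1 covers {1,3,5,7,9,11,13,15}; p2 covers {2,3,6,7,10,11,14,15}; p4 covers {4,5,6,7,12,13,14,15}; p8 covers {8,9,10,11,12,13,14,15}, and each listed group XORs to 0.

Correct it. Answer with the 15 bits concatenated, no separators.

s1 (pos 1,3,5,7,9,11,13,15): 0⊕1⊕1⊕0⊕1⊕0⊕1⊕0 = 0
s2 (pos 2,3,6,7,10,11,14,15): 1⊕1⊕0⊕0⊕1⊕0⊕0⊕0 = 1
s4 (pos 4,5,6,7,12,13,14,15): 1⊕1⊕0⊕0⊕0⊕1⊕0⊕0 = 1
s8 (pos 8,9,10,11,12,13,14,15): 0⊕1⊕1⊕0⊕0⊕1⊕0⊕0 = 1
Syndrome s8…s1 = 1110 → error at position 14.
Flip position 14: 011110001100100 → 011110001100110

011110001100110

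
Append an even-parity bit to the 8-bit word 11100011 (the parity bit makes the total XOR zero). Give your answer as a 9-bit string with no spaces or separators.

XOR of the 8 data bits: 1⊕1⊕1⊕0⊕0⊕0⊕1⊕1 = 1
Parity bit = 1 (so all 9 bits XOR to 0).

111000111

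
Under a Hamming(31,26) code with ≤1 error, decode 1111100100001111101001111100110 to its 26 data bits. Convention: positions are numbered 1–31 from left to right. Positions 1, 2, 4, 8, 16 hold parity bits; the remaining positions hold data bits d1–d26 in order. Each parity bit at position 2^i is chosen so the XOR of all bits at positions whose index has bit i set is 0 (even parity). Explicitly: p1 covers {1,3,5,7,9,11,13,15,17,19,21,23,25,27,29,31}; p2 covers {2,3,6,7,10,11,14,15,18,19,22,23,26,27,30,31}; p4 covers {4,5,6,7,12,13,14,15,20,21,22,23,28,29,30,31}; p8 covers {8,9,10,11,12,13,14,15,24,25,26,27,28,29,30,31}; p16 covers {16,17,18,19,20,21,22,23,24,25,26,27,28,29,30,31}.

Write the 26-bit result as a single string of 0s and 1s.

11000000101101001111100110

s1 (pos 1,3,5,7,9,11,13,15,17,19,21,23,25,27,29,31): 1⊕1⊕1⊕0⊕0⊕0⊕1⊕1⊕1⊕1⊕0⊕1⊕1⊕0⊕1⊕0 = 0
s2 (pos 2,3,6,7,10,11,14,15,18,19,22,23,26,27,30,31): 1⊕1⊕0⊕0⊕0⊕0⊕1⊕1⊕0⊕1⊕1⊕1⊕1⊕0⊕1⊕0 = 1
s4 (pos 4,5,6,7,12,13,14,15,20,21,22,23,28,29,30,31): 1⊕1⊕0⊕0⊕0⊕1⊕1⊕1⊕0⊕0⊕1⊕1⊕0⊕1⊕1⊕0 = 1
s8 (pos 8,9,10,11,12,13,14,15,24,25,26,27,28,29,30,31): 1⊕0⊕0⊕0⊕0⊕1⊕1⊕1⊕1⊕1⊕1⊕0⊕0⊕1⊕1⊕0 = 1
s16 (pos 16,17,18,19,20,21,22,23,24,25,26,27,28,29,30,31): 1⊕1⊕0⊕1⊕0⊕0⊕1⊕1⊕1⊕1⊕1⊕0⊕0⊕1⊕1⊕0 = 0
Syndrome s16…s1 = 01110 → error at position 14.
Flip position 14: 1111100100001111101001111100110 → 1111100100001011101001111100110
Read data bits from positions 3,5,6,7,9,10,11,12,13,14,15,17,18,19,20,21,22,23,24,25,26,27,28,29,30,31: 11000000101101001111100110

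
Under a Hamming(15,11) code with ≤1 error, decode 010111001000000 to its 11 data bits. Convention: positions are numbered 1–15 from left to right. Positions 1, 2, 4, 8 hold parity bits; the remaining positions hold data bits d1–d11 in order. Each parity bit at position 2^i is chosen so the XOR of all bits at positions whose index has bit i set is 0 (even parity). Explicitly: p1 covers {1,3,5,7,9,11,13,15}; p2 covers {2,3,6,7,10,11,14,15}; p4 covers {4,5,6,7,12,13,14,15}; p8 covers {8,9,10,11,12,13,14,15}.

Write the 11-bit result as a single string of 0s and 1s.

s1 (pos 1,3,5,7,9,11,13,15): 0⊕0⊕1⊕0⊕1⊕0⊕0⊕0 = 0
s2 (pos 2,3,6,7,10,11,14,15): 1⊕0⊕1⊕0⊕0⊕0⊕0⊕0 = 0
s4 (pos 4,5,6,7,12,13,14,15): 1⊕1⊕1⊕0⊕0⊕0⊕0⊕0 = 1
s8 (pos 8,9,10,11,12,13,14,15): 0⊕1⊕0⊕0⊕0⊕0⊕0⊕0 = 1
Syndrome s8…s1 = 1100 → error at position 12.
Flip position 12: 010111001000000 → 010111001001000
Read data bits from positions 3,5,6,7,9,10,11,12,13,14,15: 01101001000

01101001000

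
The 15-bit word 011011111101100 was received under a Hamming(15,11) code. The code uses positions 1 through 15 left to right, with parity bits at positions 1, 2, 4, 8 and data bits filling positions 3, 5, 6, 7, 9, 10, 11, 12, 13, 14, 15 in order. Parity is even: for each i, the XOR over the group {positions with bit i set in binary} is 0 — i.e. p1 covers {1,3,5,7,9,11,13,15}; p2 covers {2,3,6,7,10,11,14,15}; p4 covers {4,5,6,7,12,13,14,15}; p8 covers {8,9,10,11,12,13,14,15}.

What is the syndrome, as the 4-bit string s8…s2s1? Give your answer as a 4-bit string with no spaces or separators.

s1 (pos 1,3,5,7,9,11,13,15): 0⊕1⊕1⊕1⊕1⊕0⊕1⊕0 = 1
s2 (pos 2,3,6,7,10,11,14,15): 1⊕1⊕1⊕1⊕1⊕0⊕0⊕0 = 1
s4 (pos 4,5,6,7,12,13,14,15): 0⊕1⊕1⊕1⊕1⊕1⊕0⊕0 = 1
s8 (pos 8,9,10,11,12,13,14,15): 1⊕1⊕1⊕0⊕1⊕1⊕0⊕0 = 1
Syndrome s8…s1 = 1111 → error at position 15.

1111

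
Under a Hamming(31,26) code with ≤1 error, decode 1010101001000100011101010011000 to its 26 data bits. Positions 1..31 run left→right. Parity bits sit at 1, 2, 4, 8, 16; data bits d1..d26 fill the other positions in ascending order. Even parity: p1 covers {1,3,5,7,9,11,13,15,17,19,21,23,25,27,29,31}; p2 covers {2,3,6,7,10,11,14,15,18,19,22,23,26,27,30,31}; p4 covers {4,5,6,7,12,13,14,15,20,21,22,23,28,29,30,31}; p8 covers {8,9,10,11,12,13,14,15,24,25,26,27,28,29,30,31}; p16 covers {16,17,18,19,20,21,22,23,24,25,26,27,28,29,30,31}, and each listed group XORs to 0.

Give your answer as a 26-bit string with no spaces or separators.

11010100010011101000011000

s1 (pos 1,3,5,7,9,11,13,15,17,19,21,23,25,27,29,31): 1⊕1⊕1⊕1⊕0⊕0⊕0⊕0⊕0⊕1⊕0⊕0⊕0⊕1⊕0⊕0 = 0
s2 (pos 2,3,6,7,10,11,14,15,18,19,22,23,26,27,30,31): 0⊕1⊕0⊕1⊕1⊕0⊕1⊕0⊕1⊕1⊕1⊕0⊕0⊕1⊕0⊕0 = 0
s4 (pos 4,5,6,7,12,13,14,15,20,21,22,23,28,29,30,31): 0⊕1⊕0⊕1⊕0⊕0⊕1⊕0⊕1⊕0⊕1⊕0⊕1⊕0⊕0⊕0 = 0
s8 (pos 8,9,10,11,12,13,14,15,24,25,26,27,28,29,30,31): 0⊕0⊕1⊕0⊕0⊕0⊕1⊕0⊕1⊕0⊕0⊕1⊕1⊕0⊕0⊕0 = 1
s16 (pos 16,17,18,19,20,21,22,23,24,25,26,27,28,29,30,31): 0⊕0⊕1⊕1⊕1⊕0⊕1⊕0⊕1⊕0⊕0⊕1⊕1⊕0⊕0⊕0 = 1
Syndrome s16…s1 = 11000 → error at position 24.
Flip position 24: 1010101001000100011101010011000 → 1010101001000100011101000011000
Read data bits from positions 3,5,6,7,9,10,11,12,13,14,15,17,18,19,20,21,22,23,24,25,26,27,28,29,30,31: 11010100010011101000011000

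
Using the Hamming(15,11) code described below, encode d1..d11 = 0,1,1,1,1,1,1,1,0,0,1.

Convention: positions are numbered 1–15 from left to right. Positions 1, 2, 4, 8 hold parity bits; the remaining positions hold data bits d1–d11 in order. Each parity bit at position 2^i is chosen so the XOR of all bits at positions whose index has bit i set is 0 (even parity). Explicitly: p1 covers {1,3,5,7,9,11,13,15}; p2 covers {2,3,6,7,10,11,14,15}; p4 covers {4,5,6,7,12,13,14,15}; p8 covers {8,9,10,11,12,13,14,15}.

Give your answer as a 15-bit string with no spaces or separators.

Place data at non-parity positions: p1 p2 0 p4 1 1 1 p8 1 1 1 1 0 0 1
p1 (pos 1,3,5,7,9,11,13,15): XOR of data positions = 0⊕1⊕1⊕1⊕1⊕0⊕1 = 1
p2 (pos 2,3,6,7,10,11,14,15): XOR of data positions = 0⊕1⊕1⊕1⊕1⊕0⊕1 = 1
p4 (pos 4,5,6,7,12,13,14,15): XOR of data positions = 1⊕1⊕1⊕1⊕0⊕0⊕1 = 1
p8 (pos 8,9,10,11,12,13,14,15): XOR of data positions = 1⊕1⊕1⊕1⊕0⊕0⊕1 = 1
Codeword: 110111111111001

110111111111001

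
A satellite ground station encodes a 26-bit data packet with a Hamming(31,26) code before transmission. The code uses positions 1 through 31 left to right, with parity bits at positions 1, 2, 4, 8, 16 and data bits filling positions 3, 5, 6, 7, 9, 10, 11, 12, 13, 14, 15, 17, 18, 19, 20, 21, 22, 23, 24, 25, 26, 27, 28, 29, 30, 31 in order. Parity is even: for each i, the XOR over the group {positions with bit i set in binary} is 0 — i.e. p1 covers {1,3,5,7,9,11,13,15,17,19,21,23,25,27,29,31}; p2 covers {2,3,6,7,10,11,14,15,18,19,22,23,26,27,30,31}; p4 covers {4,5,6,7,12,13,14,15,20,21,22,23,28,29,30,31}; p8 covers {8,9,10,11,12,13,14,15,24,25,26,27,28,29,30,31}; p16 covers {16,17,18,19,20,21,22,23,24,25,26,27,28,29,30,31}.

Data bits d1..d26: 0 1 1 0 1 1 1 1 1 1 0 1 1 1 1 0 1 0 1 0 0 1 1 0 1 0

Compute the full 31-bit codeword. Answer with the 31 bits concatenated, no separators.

Place data at non-parity positions: p1 p2 0 p4 1 1 0 p8 1 1 1 1 1 1 0 p16 1 1 1 1 0 1 0 1 0 0 1 1 0 1 0
p1 (pos 1,3,5,7,9,11,13,15,17,19,21,23,25,27,29,31): XOR of data positions = 0⊕1⊕0⊕1⊕1⊕1⊕0⊕1⊕1⊕0⊕0⊕0⊕1⊕0⊕0 = 1
p2 (pos 2,3,6,7,10,11,14,15,18,19,22,23,26,27,30,31): XOR of data positions = 0⊕1⊕0⊕1⊕1⊕1⊕0⊕1⊕1⊕1⊕0⊕0⊕1⊕1⊕0 = 1
p4 (pos 4,5,6,7,12,13,14,15,20,21,22,23,28,29,30,31): XOR of data positions = 1⊕1⊕0⊕1⊕1⊕1⊕0⊕1⊕0⊕1⊕0⊕1⊕0⊕1⊕0 = 1
p8 (pos 8,9,10,11,12,13,14,15,24,25,26,27,28,29,30,31): XOR of data positions = 1⊕1⊕1⊕1⊕1⊕1⊕0⊕1⊕0⊕0⊕1⊕1⊕0⊕1⊕0 = 0
p16 (pos 16,17,18,19,20,21,22,23,24,25,26,27,28,29,30,31): XOR of data positions = 1⊕1⊕1⊕1⊕0⊕1⊕0⊕1⊕0⊕0⊕1⊕1⊕0⊕1⊕0 = 1
Codeword: 1101110011111101111101010011010

1101110011111101111101010011010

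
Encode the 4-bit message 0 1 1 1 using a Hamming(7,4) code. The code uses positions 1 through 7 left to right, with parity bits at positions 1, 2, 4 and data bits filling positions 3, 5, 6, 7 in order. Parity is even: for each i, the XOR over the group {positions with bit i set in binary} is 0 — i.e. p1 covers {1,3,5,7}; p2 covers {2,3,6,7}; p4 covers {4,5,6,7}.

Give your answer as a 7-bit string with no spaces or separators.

Place data at non-parity positions: p1 p2 0 p4 1 1 1
p1 (pos 1,3,5,7): XOR of data positions = 0⊕1⊕1 = 0
p2 (pos 2,3,6,7): XOR of data positions = 0⊕1⊕1 = 0
p4 (pos 4,5,6,7): XOR of data positions = 1⊕1⊕1 = 1
Codeword: 0001111

0001111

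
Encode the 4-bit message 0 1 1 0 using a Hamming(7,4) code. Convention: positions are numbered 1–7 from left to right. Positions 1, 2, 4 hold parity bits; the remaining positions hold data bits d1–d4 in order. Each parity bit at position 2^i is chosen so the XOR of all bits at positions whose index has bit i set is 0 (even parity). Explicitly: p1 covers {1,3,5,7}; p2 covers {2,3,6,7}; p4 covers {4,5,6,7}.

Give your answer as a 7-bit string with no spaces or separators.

Place data at non-parity positions: p1 p2 0 p4 1 1 0
p1 (pos 1,3,5,7): XOR of data positions = 0⊕1⊕0 = 1
p2 (pos 2,3,6,7): XOR of data positions = 0⊕1⊕0 = 1
p4 (pos 4,5,6,7): XOR of data positions = 1⊕1⊕0 = 0
Codeword: 1100110

1100110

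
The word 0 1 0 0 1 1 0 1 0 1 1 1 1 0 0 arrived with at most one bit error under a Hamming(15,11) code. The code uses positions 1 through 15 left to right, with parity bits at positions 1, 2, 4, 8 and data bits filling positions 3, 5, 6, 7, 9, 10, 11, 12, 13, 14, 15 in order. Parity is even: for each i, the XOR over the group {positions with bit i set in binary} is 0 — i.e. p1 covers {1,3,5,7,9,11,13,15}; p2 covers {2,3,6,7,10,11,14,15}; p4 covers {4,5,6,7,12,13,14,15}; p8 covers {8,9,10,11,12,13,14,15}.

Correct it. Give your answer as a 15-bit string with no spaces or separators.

s1 (pos 1,3,5,7,9,11,13,15): 0⊕0⊕1⊕0⊕0⊕1⊕1⊕0 = 1
s2 (pos 2,3,6,7,10,11,14,15): 1⊕0⊕1⊕0⊕1⊕1⊕0⊕0 = 0
s4 (pos 4,5,6,7,12,13,14,15): 0⊕1⊕1⊕0⊕1⊕1⊕0⊕0 = 0
s8 (pos 8,9,10,11,12,13,14,15): 1⊕0⊕1⊕1⊕1⊕1⊕0⊕0 = 1
Syndrome s8…s1 = 1001 → error at position 9.
Flip position 9: 010011010111100 → 010011011111100

010011011111100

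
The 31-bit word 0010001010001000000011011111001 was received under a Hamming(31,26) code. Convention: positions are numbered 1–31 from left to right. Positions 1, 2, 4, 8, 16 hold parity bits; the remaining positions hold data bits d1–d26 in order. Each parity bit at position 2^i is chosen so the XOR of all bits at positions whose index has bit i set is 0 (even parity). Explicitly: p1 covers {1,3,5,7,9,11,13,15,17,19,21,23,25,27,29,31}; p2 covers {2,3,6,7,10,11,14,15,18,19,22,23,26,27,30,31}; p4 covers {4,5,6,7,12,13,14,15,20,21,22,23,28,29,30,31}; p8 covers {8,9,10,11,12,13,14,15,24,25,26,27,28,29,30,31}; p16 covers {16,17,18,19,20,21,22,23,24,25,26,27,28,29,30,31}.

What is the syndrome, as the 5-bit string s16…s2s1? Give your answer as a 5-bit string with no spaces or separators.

s1 (pos 1,3,5,7,9,11,13,15,17,19,21,23,25,27,29,31): 0⊕1⊕0⊕1⊕1⊕0⊕1⊕0⊕0⊕0⊕1⊕0⊕1⊕1⊕0⊕1 = 0
s2 (pos 2,3,6,7,10,11,14,15,18,19,22,23,26,27,30,31): 0⊕1⊕0⊕1⊕0⊕0⊕0⊕0⊕0⊕0⊕1⊕0⊕1⊕1⊕0⊕1 = 0
s4 (pos 4,5,6,7,12,13,14,15,20,21,22,23,28,29,30,31): 0⊕0⊕0⊕1⊕0⊕1⊕0⊕0⊕0⊕1⊕1⊕0⊕1⊕0⊕0⊕1 = 0
s8 (pos 8,9,10,11,12,13,14,15,24,25,26,27,28,29,30,31): 0⊕1⊕0⊕0⊕0⊕1⊕0⊕0⊕1⊕1⊕1⊕1⊕1⊕0⊕0⊕1 = 0
s16 (pos 16,17,18,19,20,21,22,23,24,25,26,27,28,29,30,31): 0⊕0⊕0⊕0⊕0⊕1⊕1⊕0⊕1⊕1⊕1⊕1⊕1⊕0⊕0⊕1 = 0
Syndrome s16…s1 = 00000 → no error.

00000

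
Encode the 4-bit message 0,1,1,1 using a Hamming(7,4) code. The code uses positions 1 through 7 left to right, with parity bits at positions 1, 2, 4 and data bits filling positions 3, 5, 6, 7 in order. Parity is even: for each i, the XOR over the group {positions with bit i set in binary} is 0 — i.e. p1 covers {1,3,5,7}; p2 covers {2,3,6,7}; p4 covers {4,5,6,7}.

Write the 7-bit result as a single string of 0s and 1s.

Place data at non-parity positions: p1 p2 0 p4 1 1 1
p1 (pos 1,3,5,7): XOR of data positions = 0⊕1⊕1 = 0
p2 (pos 2,3,6,7): XOR of data positions = 0⊕1⊕1 = 0
p4 (pos 4,5,6,7): XOR of data positions = 1⊕1⊕1 = 1
Codeword: 0001111

0001111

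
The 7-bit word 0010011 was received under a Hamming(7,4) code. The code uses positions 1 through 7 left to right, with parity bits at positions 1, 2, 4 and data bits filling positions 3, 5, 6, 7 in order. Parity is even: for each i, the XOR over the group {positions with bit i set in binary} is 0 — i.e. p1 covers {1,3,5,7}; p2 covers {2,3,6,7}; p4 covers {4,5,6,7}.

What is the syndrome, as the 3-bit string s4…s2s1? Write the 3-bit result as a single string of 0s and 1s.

s1 (pos 1,3,5,7): 0⊕1⊕0⊕1 = 0
s2 (pos 2,3,6,7): 0⊕1⊕1⊕1 = 1
s4 (pos 4,5,6,7): 0⊕0⊕1⊕1 = 0
Syndrome s4…s1 = 010 → error at position 2.

010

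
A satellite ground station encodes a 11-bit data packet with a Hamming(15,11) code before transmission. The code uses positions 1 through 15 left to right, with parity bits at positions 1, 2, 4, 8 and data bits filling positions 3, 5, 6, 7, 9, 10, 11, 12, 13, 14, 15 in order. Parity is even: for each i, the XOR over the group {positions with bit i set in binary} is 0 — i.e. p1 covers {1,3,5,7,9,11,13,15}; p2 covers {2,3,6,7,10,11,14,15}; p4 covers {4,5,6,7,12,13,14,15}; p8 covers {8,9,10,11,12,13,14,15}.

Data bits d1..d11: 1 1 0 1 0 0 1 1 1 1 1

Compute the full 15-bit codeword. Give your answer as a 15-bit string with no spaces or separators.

Place data at non-parity positions: p1 p2 1 p4 1 0 1 p8 0 0 1 1 1 1 1
p1 (pos 1,3,5,7,9,11,13,15): XOR of data positions = 1⊕1⊕1⊕0⊕1⊕1⊕1 = 0
p2 (pos 2,3,6,7,10,11,14,15): XOR of data positions = 1⊕0⊕1⊕0⊕1⊕1⊕1 = 1
p4 (pos 4,5,6,7,12,13,14,15): XOR of data positions = 1⊕0⊕1⊕1⊕1⊕1⊕1 = 0
p8 (pos 8,9,10,11,12,13,14,15): XOR of data positions = 0⊕0⊕1⊕1⊕1⊕1⊕1 = 1
Codeword: 011010110011111

011010110011111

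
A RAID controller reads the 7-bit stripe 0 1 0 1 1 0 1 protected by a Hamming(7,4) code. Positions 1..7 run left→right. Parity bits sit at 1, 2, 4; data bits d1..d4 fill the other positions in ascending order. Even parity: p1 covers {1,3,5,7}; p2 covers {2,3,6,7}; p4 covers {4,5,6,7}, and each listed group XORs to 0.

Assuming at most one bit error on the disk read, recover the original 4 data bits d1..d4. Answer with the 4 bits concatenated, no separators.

0101

s1 (pos 1,3,5,7): 0⊕0⊕1⊕1 = 0
s2 (pos 2,3,6,7): 1⊕0⊕0⊕1 = 0
s4 (pos 4,5,6,7): 1⊕1⊕0⊕1 = 1
Syndrome s4…s1 = 100 → error at position 4.
Flip position 4: 0101101 → 0100101
Read data bits from positions 3,5,6,7: 0101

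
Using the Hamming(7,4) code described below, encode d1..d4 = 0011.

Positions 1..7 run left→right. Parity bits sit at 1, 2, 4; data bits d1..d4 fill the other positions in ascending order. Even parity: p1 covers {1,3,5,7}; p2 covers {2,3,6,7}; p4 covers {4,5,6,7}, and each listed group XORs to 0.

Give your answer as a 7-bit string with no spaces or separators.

1000011

Place data at non-parity positions: p1 p2 0 p4 0 1 1
p1 (pos 1,3,5,7): XOR of data positions = 0⊕0⊕1 = 1
p2 (pos 2,3,6,7): XOR of data positions = 0⊕1⊕1 = 0
p4 (pos 4,5,6,7): XOR of data positions = 0⊕1⊕1 = 0
Codeword: 1000011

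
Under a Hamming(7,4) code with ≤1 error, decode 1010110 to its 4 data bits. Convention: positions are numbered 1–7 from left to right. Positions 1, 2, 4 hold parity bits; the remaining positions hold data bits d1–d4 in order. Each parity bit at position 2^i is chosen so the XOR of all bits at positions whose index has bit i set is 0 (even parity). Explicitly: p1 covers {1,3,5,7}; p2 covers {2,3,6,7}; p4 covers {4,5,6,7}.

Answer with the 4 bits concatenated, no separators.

s1 (pos 1,3,5,7): 1⊕1⊕1⊕0 = 1
s2 (pos 2,3,6,7): 0⊕1⊕1⊕0 = 0
s4 (pos 4,5,6,7): 0⊕1⊕1⊕0 = 0
Syndrome s4…s1 = 001 → error at position 1.
Flip position 1: 1010110 → 0010110
Read data bits from positions 3,5,6,7: 1110

1110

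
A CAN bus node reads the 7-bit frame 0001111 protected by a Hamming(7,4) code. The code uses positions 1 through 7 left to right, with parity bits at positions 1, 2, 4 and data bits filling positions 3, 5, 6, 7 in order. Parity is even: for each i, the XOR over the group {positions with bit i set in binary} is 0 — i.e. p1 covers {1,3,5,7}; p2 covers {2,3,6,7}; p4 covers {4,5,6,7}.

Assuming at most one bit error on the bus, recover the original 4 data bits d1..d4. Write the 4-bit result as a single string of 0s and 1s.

s1 (pos 1,3,5,7): 0⊕0⊕1⊕1 = 0
s2 (pos 2,3,6,7): 0⊕0⊕1⊕1 = 0
s4 (pos 4,5,6,7): 1⊕1⊕1⊕1 = 0
Syndrome s4…s1 = 000 → no error.
Read data bits from positions 3,5,6,7: 0111

0111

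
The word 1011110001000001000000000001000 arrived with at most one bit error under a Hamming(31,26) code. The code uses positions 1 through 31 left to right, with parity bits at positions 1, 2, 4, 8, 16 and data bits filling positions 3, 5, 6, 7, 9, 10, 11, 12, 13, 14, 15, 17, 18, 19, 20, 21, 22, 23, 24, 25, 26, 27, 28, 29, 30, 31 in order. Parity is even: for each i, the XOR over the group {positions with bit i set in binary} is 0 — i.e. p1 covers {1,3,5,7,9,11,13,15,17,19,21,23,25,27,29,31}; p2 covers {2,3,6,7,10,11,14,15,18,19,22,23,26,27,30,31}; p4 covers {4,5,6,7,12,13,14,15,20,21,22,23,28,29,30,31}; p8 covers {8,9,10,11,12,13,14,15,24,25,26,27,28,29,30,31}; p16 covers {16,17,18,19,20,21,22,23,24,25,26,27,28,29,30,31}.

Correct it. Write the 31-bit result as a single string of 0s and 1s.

s1 (pos 1,3,5,7,9,11,13,15,17,19,21,23,25,27,29,31): 1⊕1⊕1⊕0⊕0⊕0⊕0⊕0⊕0⊕0⊕0⊕0⊕0⊕0⊕0⊕0 = 1
s2 (pos 2,3,6,7,10,11,14,15,18,19,22,23,26,27,30,31): 0⊕1⊕1⊕0⊕1⊕0⊕0⊕0⊕0⊕0⊕0⊕0⊕0⊕0⊕0⊕0 = 1
s4 (pos 4,5,6,7,12,13,14,15,20,21,22,23,28,29,30,31): 1⊕1⊕1⊕0⊕0⊕0⊕0⊕0⊕0⊕0⊕0⊕0⊕1⊕0⊕0⊕0 = 0
s8 (pos 8,9,10,11,12,13,14,15,24,25,26,27,28,29,30,31): 0⊕0⊕1⊕0⊕0⊕0⊕0⊕0⊕0⊕0⊕0⊕0⊕1⊕0⊕0⊕0 = 0
s16 (pos 16,17,18,19,20,21,22,23,24,25,26,27,28,29,30,31): 1⊕0⊕0⊕0⊕0⊕0⊕0⊕0⊕0⊕0⊕0⊕0⊕1⊕0⊕0⊕0 = 0
Syndrome s16…s1 = 00011 → error at position 3.
Flip position 3: 1011110001000001000000000001000 → 1001110001000001000000000001000

1001110001000001000000000001000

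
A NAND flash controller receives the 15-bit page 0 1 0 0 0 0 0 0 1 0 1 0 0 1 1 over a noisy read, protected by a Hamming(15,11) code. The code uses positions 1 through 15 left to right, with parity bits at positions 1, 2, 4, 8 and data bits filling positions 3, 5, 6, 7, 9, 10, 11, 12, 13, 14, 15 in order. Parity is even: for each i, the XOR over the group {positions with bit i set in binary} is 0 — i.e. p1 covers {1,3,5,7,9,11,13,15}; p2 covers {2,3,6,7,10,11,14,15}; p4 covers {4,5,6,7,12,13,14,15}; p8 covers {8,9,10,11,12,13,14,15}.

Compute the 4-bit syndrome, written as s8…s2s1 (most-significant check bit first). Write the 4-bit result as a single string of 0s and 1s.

0001

s1 (pos 1,3,5,7,9,11,13,15): 0⊕0⊕0⊕0⊕1⊕1⊕0⊕1 = 1
s2 (pos 2,3,6,7,10,11,14,15): 1⊕0⊕0⊕0⊕0⊕1⊕1⊕1 = 0
s4 (pos 4,5,6,7,12,13,14,15): 0⊕0⊕0⊕0⊕0⊕0⊕1⊕1 = 0
s8 (pos 8,9,10,11,12,13,14,15): 0⊕1⊕0⊕1⊕0⊕0⊕1⊕1 = 0
Syndrome s8…s1 = 0001 → error at position 1.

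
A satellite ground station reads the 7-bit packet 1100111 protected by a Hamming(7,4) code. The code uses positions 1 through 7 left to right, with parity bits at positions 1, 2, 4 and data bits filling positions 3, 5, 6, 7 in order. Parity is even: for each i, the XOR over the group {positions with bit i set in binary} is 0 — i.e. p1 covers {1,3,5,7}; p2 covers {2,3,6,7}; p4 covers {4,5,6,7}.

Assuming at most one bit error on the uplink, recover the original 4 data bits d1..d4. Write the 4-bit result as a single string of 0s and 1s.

0110

s1 (pos 1,3,5,7): 1⊕0⊕1⊕1 = 1
s2 (pos 2,3,6,7): 1⊕0⊕1⊕1 = 1
s4 (pos 4,5,6,7): 0⊕1⊕1⊕1 = 1
Syndrome s4…s1 = 111 → error at position 7.
Flip position 7: 1100111 → 1100110
Read data bits from positions 3,5,6,7: 0110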